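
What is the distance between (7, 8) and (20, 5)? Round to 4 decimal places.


d = sqrt((20-7)^2 + (5-8)^2) = 13.3417

13.3417


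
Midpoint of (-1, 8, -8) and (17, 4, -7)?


Midpoint = ((-1+17)/2, (8+4)/2, (-8+-7)/2) = (8, 6, -7.5)

(8, 6, -7.5)


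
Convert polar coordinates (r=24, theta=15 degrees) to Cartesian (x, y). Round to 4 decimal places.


x = 24 * cos(15) = 23.1822
y = 24 * sin(15) = 6.2117

(23.1822, 6.2117)


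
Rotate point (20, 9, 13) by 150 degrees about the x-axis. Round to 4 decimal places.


x' = 20
y' = 9*cos(150) - 13*sin(150) = -14.2942
z' = 9*sin(150) + 13*cos(150) = -6.7583

(20, -14.2942, -6.7583)


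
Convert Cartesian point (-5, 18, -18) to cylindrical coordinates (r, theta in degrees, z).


r = sqrt((-5)^2 + 18^2) = 18.6815
theta = atan2(18, -5) = 105.5241 deg
z = -18

r = 18.6815, theta = 105.5241 deg, z = -18


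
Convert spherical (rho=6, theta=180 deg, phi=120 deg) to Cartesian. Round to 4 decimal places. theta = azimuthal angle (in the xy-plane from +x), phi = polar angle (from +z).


x = 6 * sin(120) * cos(180) = -5.1962
y = 6 * sin(120) * sin(180) = 0
z = 6 * cos(120) = -3

(-5.1962, 0, -3)


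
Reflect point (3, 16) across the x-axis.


Reflection across x-axis: (x, y) -> (x, -y)
(3, 16) -> (3, -16)

(3, -16)


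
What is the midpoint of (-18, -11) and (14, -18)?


Midpoint = ((-18+14)/2, (-11+-18)/2) = (-2, -14.5)

(-2, -14.5)


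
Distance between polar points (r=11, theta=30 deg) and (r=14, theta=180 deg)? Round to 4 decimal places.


d = sqrt(r1^2 + r2^2 - 2*r1*r2*cos(t2-t1))
d = sqrt(11^2 + 14^2 - 2*11*14*cos(180-30)) = 24.1606

24.1606


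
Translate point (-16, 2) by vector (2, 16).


Translation: (x+dx, y+dy) = (-16+2, 2+16) = (-14, 18)

(-14, 18)


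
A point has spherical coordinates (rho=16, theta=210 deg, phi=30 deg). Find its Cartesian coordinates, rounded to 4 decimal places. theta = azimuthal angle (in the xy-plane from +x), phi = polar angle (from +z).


x = 16 * sin(30) * cos(210) = -6.9282
y = 16 * sin(30) * sin(210) = -4
z = 16 * cos(30) = 13.8564

(-6.9282, -4, 13.8564)


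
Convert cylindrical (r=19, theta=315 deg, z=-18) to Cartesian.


x = 19 * cos(315) = 13.435
y = 19 * sin(315) = -13.435
z = -18

(13.435, -13.435, -18)


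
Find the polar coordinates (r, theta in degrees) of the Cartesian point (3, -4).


r = sqrt(3^2 + (-4)^2) = 5
theta = atan2(-4, 3) = 306.8699 degrees

r = 5, theta = 306.8699 degrees


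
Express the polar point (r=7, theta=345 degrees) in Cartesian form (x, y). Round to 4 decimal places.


x = 7 * cos(345) = 6.7615
y = 7 * sin(345) = -1.8117

(6.7615, -1.8117)


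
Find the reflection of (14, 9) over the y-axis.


Reflection across y-axis: (x, y) -> (-x, y)
(14, 9) -> (-14, 9)

(-14, 9)


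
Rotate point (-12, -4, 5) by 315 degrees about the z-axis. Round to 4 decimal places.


x' = -12*cos(315) - -4*sin(315) = -11.3137
y' = -12*sin(315) + -4*cos(315) = 5.6569
z' = 5

(-11.3137, 5.6569, 5)


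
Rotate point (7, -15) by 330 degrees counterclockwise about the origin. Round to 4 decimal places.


x' = 7*cos(330) - -15*sin(330) = -1.4378
y' = 7*sin(330) + -15*cos(330) = -16.4904

(-1.4378, -16.4904)


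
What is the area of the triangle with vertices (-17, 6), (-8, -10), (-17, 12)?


Area = |x1(y2-y3) + x2(y3-y1) + x3(y1-y2)| / 2
= |-17*(-10-12) + -8*(12-6) + -17*(6--10)| / 2
= 27

27


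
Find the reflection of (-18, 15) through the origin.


Reflection through origin: (x, y) -> (-x, -y)
(-18, 15) -> (18, -15)

(18, -15)


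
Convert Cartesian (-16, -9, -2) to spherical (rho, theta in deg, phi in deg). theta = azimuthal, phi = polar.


rho = sqrt((-16)^2 + (-9)^2 + (-2)^2) = 18.4662
theta = atan2(-9, -16) = 209.3578 deg
phi = acos(-2/18.4662) = 96.2177 deg

rho = 18.4662, theta = 209.3578 deg, phi = 96.2177 deg


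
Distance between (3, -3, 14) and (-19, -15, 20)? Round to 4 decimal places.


d = sqrt((-19-3)^2 + (-15--3)^2 + (20-14)^2) = 25.7682

25.7682


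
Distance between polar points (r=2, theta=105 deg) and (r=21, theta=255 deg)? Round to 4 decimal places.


d = sqrt(r1^2 + r2^2 - 2*r1*r2*cos(t2-t1))
d = sqrt(2^2 + 21^2 - 2*2*21*cos(255-105)) = 22.754

22.754


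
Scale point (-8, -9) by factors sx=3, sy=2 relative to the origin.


Scaling: (x*sx, y*sy) = (-8*3, -9*2) = (-24, -18)

(-24, -18)


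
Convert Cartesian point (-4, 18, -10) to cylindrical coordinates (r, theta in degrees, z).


r = sqrt((-4)^2 + 18^2) = 18.4391
theta = atan2(18, -4) = 102.5288 deg
z = -10

r = 18.4391, theta = 102.5288 deg, z = -10


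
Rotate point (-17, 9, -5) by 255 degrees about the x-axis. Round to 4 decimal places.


x' = -17
y' = 9*cos(255) - -5*sin(255) = -7.159
z' = 9*sin(255) + -5*cos(255) = -7.3992

(-17, -7.159, -7.3992)


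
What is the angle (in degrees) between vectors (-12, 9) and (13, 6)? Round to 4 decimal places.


dot = -12*13 + 9*6 = -102
|u| = 15, |v| = 14.3178
cos(angle) = -0.4749
angle = 118.355 degrees

118.355 degrees


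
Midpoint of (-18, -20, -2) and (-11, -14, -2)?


Midpoint = ((-18+-11)/2, (-20+-14)/2, (-2+-2)/2) = (-14.5, -17, -2)

(-14.5, -17, -2)


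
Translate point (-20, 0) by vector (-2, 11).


Translation: (x+dx, y+dy) = (-20+-2, 0+11) = (-22, 11)

(-22, 11)


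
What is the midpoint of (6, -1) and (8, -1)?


Midpoint = ((6+8)/2, (-1+-1)/2) = (7, -1)

(7, -1)


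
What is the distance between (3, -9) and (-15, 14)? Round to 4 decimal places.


d = sqrt((-15-3)^2 + (14--9)^2) = 29.2062

29.2062


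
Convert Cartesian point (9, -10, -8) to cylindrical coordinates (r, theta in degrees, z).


r = sqrt(9^2 + (-10)^2) = 13.4536
theta = atan2(-10, 9) = 311.9872 deg
z = -8

r = 13.4536, theta = 311.9872 deg, z = -8


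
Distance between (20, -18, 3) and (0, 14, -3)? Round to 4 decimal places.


d = sqrt((0-20)^2 + (14--18)^2 + (-3-3)^2) = 38.2099

38.2099


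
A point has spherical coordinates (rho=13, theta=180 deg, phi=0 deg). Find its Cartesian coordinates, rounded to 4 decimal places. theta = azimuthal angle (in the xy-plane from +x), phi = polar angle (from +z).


x = 13 * sin(0) * cos(180) = 0
y = 13 * sin(0) * sin(180) = 0
z = 13 * cos(0) = 13

(0, 0, 13)


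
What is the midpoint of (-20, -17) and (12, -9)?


Midpoint = ((-20+12)/2, (-17+-9)/2) = (-4, -13)

(-4, -13)


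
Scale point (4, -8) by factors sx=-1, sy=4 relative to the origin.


Scaling: (x*sx, y*sy) = (4*-1, -8*4) = (-4, -32)

(-4, -32)


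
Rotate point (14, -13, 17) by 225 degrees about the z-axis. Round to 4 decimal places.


x' = 14*cos(225) - -13*sin(225) = -19.0919
y' = 14*sin(225) + -13*cos(225) = -0.7071
z' = 17

(-19.0919, -0.7071, 17)


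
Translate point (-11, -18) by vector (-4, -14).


Translation: (x+dx, y+dy) = (-11+-4, -18+-14) = (-15, -32)

(-15, -32)


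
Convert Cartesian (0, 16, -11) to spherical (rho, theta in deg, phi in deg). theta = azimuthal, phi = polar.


rho = sqrt(0^2 + 16^2 + (-11)^2) = 19.4165
theta = atan2(16, 0) = 90 deg
phi = acos(-11/19.4165) = 124.5085 deg

rho = 19.4165, theta = 90 deg, phi = 124.5085 deg


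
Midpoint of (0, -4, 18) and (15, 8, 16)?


Midpoint = ((0+15)/2, (-4+8)/2, (18+16)/2) = (7.5, 2, 17)

(7.5, 2, 17)


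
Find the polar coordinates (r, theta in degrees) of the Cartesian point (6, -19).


r = sqrt(6^2 + (-19)^2) = 19.9249
theta = atan2(-19, 6) = 287.5256 degrees

r = 19.9249, theta = 287.5256 degrees


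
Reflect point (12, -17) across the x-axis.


Reflection across x-axis: (x, y) -> (x, -y)
(12, -17) -> (12, 17)

(12, 17)


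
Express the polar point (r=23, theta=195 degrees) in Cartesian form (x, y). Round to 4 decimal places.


x = 23 * cos(195) = -22.2163
y = 23 * sin(195) = -5.9528

(-22.2163, -5.9528)


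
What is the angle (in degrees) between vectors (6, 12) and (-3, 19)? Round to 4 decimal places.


dot = 6*-3 + 12*19 = 210
|u| = 13.4164, |v| = 19.2354
cos(angle) = 0.8137
angle = 35.5377 degrees

35.5377 degrees


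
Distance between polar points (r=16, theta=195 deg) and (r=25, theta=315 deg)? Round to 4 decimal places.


d = sqrt(r1^2 + r2^2 - 2*r1*r2*cos(t2-t1))
d = sqrt(16^2 + 25^2 - 2*16*25*cos(315-195)) = 35.7911

35.7911


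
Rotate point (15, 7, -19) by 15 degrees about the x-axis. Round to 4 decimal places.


x' = 15
y' = 7*cos(15) - -19*sin(15) = 11.679
z' = 7*sin(15) + -19*cos(15) = -16.5409

(15, 11.679, -16.5409)


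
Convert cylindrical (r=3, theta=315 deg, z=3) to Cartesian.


x = 3 * cos(315) = 2.1213
y = 3 * sin(315) = -2.1213
z = 3

(2.1213, -2.1213, 3)


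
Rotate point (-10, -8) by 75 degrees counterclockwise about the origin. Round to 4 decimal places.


x' = -10*cos(75) - -8*sin(75) = 5.1392
y' = -10*sin(75) + -8*cos(75) = -11.7298

(5.1392, -11.7298)


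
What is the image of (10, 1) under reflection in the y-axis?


Reflection across y-axis: (x, y) -> (-x, y)
(10, 1) -> (-10, 1)

(-10, 1)


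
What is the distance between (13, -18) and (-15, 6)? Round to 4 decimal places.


d = sqrt((-15-13)^2 + (6--18)^2) = 36.8782

36.8782


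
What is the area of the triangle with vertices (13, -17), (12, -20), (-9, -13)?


Area = |x1(y2-y3) + x2(y3-y1) + x3(y1-y2)| / 2
= |13*(-20--13) + 12*(-13--17) + -9*(-17--20)| / 2
= 35

35


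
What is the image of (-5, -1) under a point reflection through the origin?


Reflection through origin: (x, y) -> (-x, -y)
(-5, -1) -> (5, 1)

(5, 1)


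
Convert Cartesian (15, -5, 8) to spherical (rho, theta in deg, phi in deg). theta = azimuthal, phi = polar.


rho = sqrt(15^2 + (-5)^2 + 8^2) = 17.72
theta = atan2(-5, 15) = 341.5651 deg
phi = acos(8/17.72) = 63.1622 deg

rho = 17.72, theta = 341.5651 deg, phi = 63.1622 deg


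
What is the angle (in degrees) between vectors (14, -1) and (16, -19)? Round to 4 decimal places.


dot = 14*16 + -1*-19 = 243
|u| = 14.0357, |v| = 24.8395
cos(angle) = 0.697
angle = 45.8135 degrees

45.8135 degrees


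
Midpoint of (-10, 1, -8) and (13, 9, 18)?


Midpoint = ((-10+13)/2, (1+9)/2, (-8+18)/2) = (1.5, 5, 5)

(1.5, 5, 5)


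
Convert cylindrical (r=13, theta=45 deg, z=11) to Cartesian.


x = 13 * cos(45) = 9.1924
y = 13 * sin(45) = 9.1924
z = 11

(9.1924, 9.1924, 11)


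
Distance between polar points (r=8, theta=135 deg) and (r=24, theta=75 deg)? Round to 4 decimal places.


d = sqrt(r1^2 + r2^2 - 2*r1*r2*cos(t2-t1))
d = sqrt(8^2 + 24^2 - 2*8*24*cos(75-135)) = 21.166

21.166


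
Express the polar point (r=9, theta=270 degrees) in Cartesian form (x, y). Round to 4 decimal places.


x = 9 * cos(270) = 0
y = 9 * sin(270) = -9

(0, -9)


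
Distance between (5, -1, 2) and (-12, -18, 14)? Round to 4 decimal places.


d = sqrt((-12-5)^2 + (-18--1)^2 + (14-2)^2) = 26.8701

26.8701


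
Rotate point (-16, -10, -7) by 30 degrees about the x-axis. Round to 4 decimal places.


x' = -16
y' = -10*cos(30) - -7*sin(30) = -5.1603
z' = -10*sin(30) + -7*cos(30) = -11.0622

(-16, -5.1603, -11.0622)


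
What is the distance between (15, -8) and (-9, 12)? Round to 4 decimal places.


d = sqrt((-9-15)^2 + (12--8)^2) = 31.241

31.241


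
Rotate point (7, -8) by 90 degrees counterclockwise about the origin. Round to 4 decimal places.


x' = 7*cos(90) - -8*sin(90) = 8
y' = 7*sin(90) + -8*cos(90) = 7

(8, 7)


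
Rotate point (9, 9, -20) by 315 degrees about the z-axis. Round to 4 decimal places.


x' = 9*cos(315) - 9*sin(315) = 12.7279
y' = 9*sin(315) + 9*cos(315) = 0
z' = -20

(12.7279, 0, -20)


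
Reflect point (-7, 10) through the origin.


Reflection through origin: (x, y) -> (-x, -y)
(-7, 10) -> (7, -10)

(7, -10)


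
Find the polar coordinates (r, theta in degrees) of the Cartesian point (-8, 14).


r = sqrt((-8)^2 + 14^2) = 16.1245
theta = atan2(14, -8) = 119.7449 degrees

r = 16.1245, theta = 119.7449 degrees


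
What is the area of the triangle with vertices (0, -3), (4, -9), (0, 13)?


Area = |x1(y2-y3) + x2(y3-y1) + x3(y1-y2)| / 2
= |0*(-9-13) + 4*(13--3) + 0*(-3--9)| / 2
= 32

32


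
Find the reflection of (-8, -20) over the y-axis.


Reflection across y-axis: (x, y) -> (-x, y)
(-8, -20) -> (8, -20)

(8, -20)


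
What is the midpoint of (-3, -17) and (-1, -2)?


Midpoint = ((-3+-1)/2, (-17+-2)/2) = (-2, -9.5)

(-2, -9.5)


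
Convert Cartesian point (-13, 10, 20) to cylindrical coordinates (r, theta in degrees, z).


r = sqrt((-13)^2 + 10^2) = 16.4012
theta = atan2(10, -13) = 142.4314 deg
z = 20

r = 16.4012, theta = 142.4314 deg, z = 20


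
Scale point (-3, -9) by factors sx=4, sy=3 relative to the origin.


Scaling: (x*sx, y*sy) = (-3*4, -9*3) = (-12, -27)

(-12, -27)


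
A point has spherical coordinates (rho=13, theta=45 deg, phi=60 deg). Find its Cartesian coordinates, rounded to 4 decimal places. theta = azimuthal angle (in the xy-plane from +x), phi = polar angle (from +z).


x = 13 * sin(60) * cos(45) = 7.9608
y = 13 * sin(60) * sin(45) = 7.9608
z = 13 * cos(60) = 6.5

(7.9608, 7.9608, 6.5)


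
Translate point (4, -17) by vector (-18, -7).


Translation: (x+dx, y+dy) = (4+-18, -17+-7) = (-14, -24)

(-14, -24)


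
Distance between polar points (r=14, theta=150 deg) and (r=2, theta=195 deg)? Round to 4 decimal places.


d = sqrt(r1^2 + r2^2 - 2*r1*r2*cos(t2-t1))
d = sqrt(14^2 + 2^2 - 2*14*2*cos(195-150)) = 12.665

12.665


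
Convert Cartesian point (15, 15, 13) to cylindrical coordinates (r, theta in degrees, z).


r = sqrt(15^2 + 15^2) = 21.2132
theta = atan2(15, 15) = 45 deg
z = 13

r = 21.2132, theta = 45 deg, z = 13


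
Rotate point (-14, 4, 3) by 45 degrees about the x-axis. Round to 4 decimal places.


x' = -14
y' = 4*cos(45) - 3*sin(45) = 0.7071
z' = 4*sin(45) + 3*cos(45) = 4.9497

(-14, 0.7071, 4.9497)


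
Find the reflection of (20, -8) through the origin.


Reflection through origin: (x, y) -> (-x, -y)
(20, -8) -> (-20, 8)

(-20, 8)


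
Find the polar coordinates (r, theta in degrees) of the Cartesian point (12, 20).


r = sqrt(12^2 + 20^2) = 23.3238
theta = atan2(20, 12) = 59.0362 degrees

r = 23.3238, theta = 59.0362 degrees


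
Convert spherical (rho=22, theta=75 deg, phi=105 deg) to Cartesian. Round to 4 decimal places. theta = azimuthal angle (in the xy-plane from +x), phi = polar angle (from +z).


x = 22 * sin(105) * cos(75) = 5.5
y = 22 * sin(105) * sin(75) = 20.5263
z = 22 * cos(105) = -5.694

(5.5, 20.5263, -5.694)


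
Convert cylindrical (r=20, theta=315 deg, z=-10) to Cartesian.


x = 20 * cos(315) = 14.1421
y = 20 * sin(315) = -14.1421
z = -10

(14.1421, -14.1421, -10)


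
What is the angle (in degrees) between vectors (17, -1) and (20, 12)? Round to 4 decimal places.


dot = 17*20 + -1*12 = 328
|u| = 17.0294, |v| = 23.3238
cos(angle) = 0.8258
angle = 34.3302 degrees

34.3302 degrees


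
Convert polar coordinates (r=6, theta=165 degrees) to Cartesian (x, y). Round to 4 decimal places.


x = 6 * cos(165) = -5.7956
y = 6 * sin(165) = 1.5529

(-5.7956, 1.5529)


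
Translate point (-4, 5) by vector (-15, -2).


Translation: (x+dx, y+dy) = (-4+-15, 5+-2) = (-19, 3)

(-19, 3)


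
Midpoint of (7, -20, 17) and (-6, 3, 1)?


Midpoint = ((7+-6)/2, (-20+3)/2, (17+1)/2) = (0.5, -8.5, 9)

(0.5, -8.5, 9)


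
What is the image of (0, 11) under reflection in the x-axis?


Reflection across x-axis: (x, y) -> (x, -y)
(0, 11) -> (0, -11)

(0, -11)


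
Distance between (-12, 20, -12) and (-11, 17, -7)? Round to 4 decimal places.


d = sqrt((-11--12)^2 + (17-20)^2 + (-7--12)^2) = 5.9161

5.9161


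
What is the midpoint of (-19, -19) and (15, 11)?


Midpoint = ((-19+15)/2, (-19+11)/2) = (-2, -4)

(-2, -4)


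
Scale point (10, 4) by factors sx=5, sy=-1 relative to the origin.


Scaling: (x*sx, y*sy) = (10*5, 4*-1) = (50, -4)

(50, -4)


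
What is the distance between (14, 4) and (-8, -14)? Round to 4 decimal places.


d = sqrt((-8-14)^2 + (-14-4)^2) = 28.4253

28.4253


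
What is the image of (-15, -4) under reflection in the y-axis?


Reflection across y-axis: (x, y) -> (-x, y)
(-15, -4) -> (15, -4)

(15, -4)


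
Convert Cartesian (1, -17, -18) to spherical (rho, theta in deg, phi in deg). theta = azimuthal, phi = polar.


rho = sqrt(1^2 + (-17)^2 + (-18)^2) = 24.779
theta = atan2(-17, 1) = 273.3665 deg
phi = acos(-18/24.779) = 136.5872 deg

rho = 24.779, theta = 273.3665 deg, phi = 136.5872 deg


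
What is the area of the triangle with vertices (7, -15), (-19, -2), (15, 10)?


Area = |x1(y2-y3) + x2(y3-y1) + x3(y1-y2)| / 2
= |7*(-2-10) + -19*(10--15) + 15*(-15--2)| / 2
= 377

377


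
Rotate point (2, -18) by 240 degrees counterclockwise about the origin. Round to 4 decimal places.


x' = 2*cos(240) - -18*sin(240) = -16.5885
y' = 2*sin(240) + -18*cos(240) = 7.2679

(-16.5885, 7.2679)


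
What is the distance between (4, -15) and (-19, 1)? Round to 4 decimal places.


d = sqrt((-19-4)^2 + (1--15)^2) = 28.0179

28.0179


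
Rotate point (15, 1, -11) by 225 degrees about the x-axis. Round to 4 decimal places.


x' = 15
y' = 1*cos(225) - -11*sin(225) = -8.4853
z' = 1*sin(225) + -11*cos(225) = 7.0711

(15, -8.4853, 7.0711)


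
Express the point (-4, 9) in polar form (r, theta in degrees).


r = sqrt((-4)^2 + 9^2) = 9.8489
theta = atan2(9, -4) = 113.9625 degrees

r = 9.8489, theta = 113.9625 degrees


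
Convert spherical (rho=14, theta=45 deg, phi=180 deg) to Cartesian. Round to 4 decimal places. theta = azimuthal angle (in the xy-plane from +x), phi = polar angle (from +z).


x = 14 * sin(180) * cos(45) = 0
y = 14 * sin(180) * sin(45) = 0
z = 14 * cos(180) = -14

(0, 0, -14)


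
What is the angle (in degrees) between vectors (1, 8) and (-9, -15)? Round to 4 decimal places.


dot = 1*-9 + 8*-15 = -129
|u| = 8.0623, |v| = 17.4929
cos(angle) = -0.9147
angle = 156.1613 degrees

156.1613 degrees


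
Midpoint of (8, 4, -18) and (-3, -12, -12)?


Midpoint = ((8+-3)/2, (4+-12)/2, (-18+-12)/2) = (2.5, -4, -15)

(2.5, -4, -15)


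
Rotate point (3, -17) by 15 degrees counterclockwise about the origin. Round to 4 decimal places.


x' = 3*cos(15) - -17*sin(15) = 7.2977
y' = 3*sin(15) + -17*cos(15) = -15.6443

(7.2977, -15.6443)


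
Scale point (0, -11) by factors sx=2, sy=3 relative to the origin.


Scaling: (x*sx, y*sy) = (0*2, -11*3) = (0, -33)

(0, -33)


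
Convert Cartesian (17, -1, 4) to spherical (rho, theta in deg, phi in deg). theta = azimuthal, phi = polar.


rho = sqrt(17^2 + (-1)^2 + 4^2) = 17.4929
theta = atan2(-1, 17) = 356.6335 deg
phi = acos(4/17.4929) = 76.7815 deg

rho = 17.4929, theta = 356.6335 deg, phi = 76.7815 deg


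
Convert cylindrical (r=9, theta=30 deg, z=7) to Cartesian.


x = 9 * cos(30) = 7.7942
y = 9 * sin(30) = 4.5
z = 7

(7.7942, 4.5, 7)


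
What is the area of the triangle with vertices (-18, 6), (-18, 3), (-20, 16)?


Area = |x1(y2-y3) + x2(y3-y1) + x3(y1-y2)| / 2
= |-18*(3-16) + -18*(16-6) + -20*(6-3)| / 2
= 3

3


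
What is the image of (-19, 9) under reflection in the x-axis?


Reflection across x-axis: (x, y) -> (x, -y)
(-19, 9) -> (-19, -9)

(-19, -9)


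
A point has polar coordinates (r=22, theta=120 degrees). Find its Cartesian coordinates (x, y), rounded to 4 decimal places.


x = 22 * cos(120) = -11
y = 22 * sin(120) = 19.0526

(-11, 19.0526)


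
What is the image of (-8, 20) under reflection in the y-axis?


Reflection across y-axis: (x, y) -> (-x, y)
(-8, 20) -> (8, 20)

(8, 20)


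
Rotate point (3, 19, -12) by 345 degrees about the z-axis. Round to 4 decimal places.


x' = 3*cos(345) - 19*sin(345) = 7.8153
y' = 3*sin(345) + 19*cos(345) = 17.5761
z' = -12

(7.8153, 17.5761, -12)


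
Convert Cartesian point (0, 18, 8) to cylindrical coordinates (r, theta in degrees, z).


r = sqrt(0^2 + 18^2) = 18
theta = atan2(18, 0) = 90 deg
z = 8

r = 18, theta = 90 deg, z = 8


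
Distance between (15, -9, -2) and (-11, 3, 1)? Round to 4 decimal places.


d = sqrt((-11-15)^2 + (3--9)^2 + (1--2)^2) = 28.7924

28.7924


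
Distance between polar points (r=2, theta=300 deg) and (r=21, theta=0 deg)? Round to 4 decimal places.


d = sqrt(r1^2 + r2^2 - 2*r1*r2*cos(t2-t1))
d = sqrt(2^2 + 21^2 - 2*2*21*cos(0-300)) = 20.0749

20.0749


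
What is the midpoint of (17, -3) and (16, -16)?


Midpoint = ((17+16)/2, (-3+-16)/2) = (16.5, -9.5)

(16.5, -9.5)


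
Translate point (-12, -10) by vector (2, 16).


Translation: (x+dx, y+dy) = (-12+2, -10+16) = (-10, 6)

(-10, 6)


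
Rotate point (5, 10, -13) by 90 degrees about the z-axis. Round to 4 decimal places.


x' = 5*cos(90) - 10*sin(90) = -10
y' = 5*sin(90) + 10*cos(90) = 5
z' = -13

(-10, 5, -13)


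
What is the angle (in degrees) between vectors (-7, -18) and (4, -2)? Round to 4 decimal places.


dot = -7*4 + -18*-2 = 8
|u| = 19.3132, |v| = 4.4721
cos(angle) = 0.0926
angle = 84.6855 degrees

84.6855 degrees


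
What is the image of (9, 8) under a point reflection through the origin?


Reflection through origin: (x, y) -> (-x, -y)
(9, 8) -> (-9, -8)

(-9, -8)


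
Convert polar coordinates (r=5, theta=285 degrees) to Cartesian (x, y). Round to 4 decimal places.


x = 5 * cos(285) = 1.2941
y = 5 * sin(285) = -4.8296

(1.2941, -4.8296)


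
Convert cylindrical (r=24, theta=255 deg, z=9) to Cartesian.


x = 24 * cos(255) = -6.2117
y = 24 * sin(255) = -23.1822
z = 9

(-6.2117, -23.1822, 9)


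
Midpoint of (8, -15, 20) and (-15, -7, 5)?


Midpoint = ((8+-15)/2, (-15+-7)/2, (20+5)/2) = (-3.5, -11, 12.5)

(-3.5, -11, 12.5)


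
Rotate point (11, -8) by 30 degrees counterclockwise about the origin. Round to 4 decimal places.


x' = 11*cos(30) - -8*sin(30) = 13.5263
y' = 11*sin(30) + -8*cos(30) = -1.4282

(13.5263, -1.4282)


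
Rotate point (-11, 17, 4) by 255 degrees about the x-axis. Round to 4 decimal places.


x' = -11
y' = 17*cos(255) - 4*sin(255) = -0.5362
z' = 17*sin(255) + 4*cos(255) = -17.456

(-11, -0.5362, -17.456)


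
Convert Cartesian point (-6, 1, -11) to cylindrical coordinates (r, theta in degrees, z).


r = sqrt((-6)^2 + 1^2) = 6.0828
theta = atan2(1, -6) = 170.5377 deg
z = -11

r = 6.0828, theta = 170.5377 deg, z = -11


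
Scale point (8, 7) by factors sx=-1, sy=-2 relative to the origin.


Scaling: (x*sx, y*sy) = (8*-1, 7*-2) = (-8, -14)

(-8, -14)


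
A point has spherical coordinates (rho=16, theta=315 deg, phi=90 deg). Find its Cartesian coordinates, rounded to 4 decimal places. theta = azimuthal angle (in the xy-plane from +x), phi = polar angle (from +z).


x = 16 * sin(90) * cos(315) = 11.3137
y = 16 * sin(90) * sin(315) = -11.3137
z = 16 * cos(90) = 0

(11.3137, -11.3137, 0)


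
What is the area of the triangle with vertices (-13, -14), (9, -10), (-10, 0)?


Area = |x1(y2-y3) + x2(y3-y1) + x3(y1-y2)| / 2
= |-13*(-10-0) + 9*(0--14) + -10*(-14--10)| / 2
= 148

148


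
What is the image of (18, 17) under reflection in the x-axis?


Reflection across x-axis: (x, y) -> (x, -y)
(18, 17) -> (18, -17)

(18, -17)


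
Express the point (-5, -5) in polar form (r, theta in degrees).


r = sqrt((-5)^2 + (-5)^2) = 7.0711
theta = atan2(-5, -5) = 225 degrees

r = 7.0711, theta = 225 degrees


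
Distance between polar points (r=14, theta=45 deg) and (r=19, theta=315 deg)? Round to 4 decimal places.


d = sqrt(r1^2 + r2^2 - 2*r1*r2*cos(t2-t1))
d = sqrt(14^2 + 19^2 - 2*14*19*cos(315-45)) = 23.6008

23.6008


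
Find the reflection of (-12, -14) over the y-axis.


Reflection across y-axis: (x, y) -> (-x, y)
(-12, -14) -> (12, -14)

(12, -14)


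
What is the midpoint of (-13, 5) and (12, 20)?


Midpoint = ((-13+12)/2, (5+20)/2) = (-0.5, 12.5)

(-0.5, 12.5)


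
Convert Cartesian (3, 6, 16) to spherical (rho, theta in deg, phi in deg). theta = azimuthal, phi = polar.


rho = sqrt(3^2 + 6^2 + 16^2) = 17.3494
theta = atan2(6, 3) = 63.4349 deg
phi = acos(16/17.3494) = 22.7465 deg

rho = 17.3494, theta = 63.4349 deg, phi = 22.7465 deg


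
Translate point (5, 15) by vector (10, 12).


Translation: (x+dx, y+dy) = (5+10, 15+12) = (15, 27)

(15, 27)


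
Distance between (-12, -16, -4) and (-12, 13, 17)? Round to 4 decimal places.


d = sqrt((-12--12)^2 + (13--16)^2 + (17--4)^2) = 35.805

35.805


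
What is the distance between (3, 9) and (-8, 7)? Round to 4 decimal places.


d = sqrt((-8-3)^2 + (7-9)^2) = 11.1803

11.1803


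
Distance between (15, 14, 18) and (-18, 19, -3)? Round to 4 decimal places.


d = sqrt((-18-15)^2 + (19-14)^2 + (-3-18)^2) = 39.4335

39.4335


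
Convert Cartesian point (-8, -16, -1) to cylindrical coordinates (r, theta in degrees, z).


r = sqrt((-8)^2 + (-16)^2) = 17.8885
theta = atan2(-16, -8) = 243.4349 deg
z = -1

r = 17.8885, theta = 243.4349 deg, z = -1


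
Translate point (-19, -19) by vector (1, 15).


Translation: (x+dx, y+dy) = (-19+1, -19+15) = (-18, -4)

(-18, -4)


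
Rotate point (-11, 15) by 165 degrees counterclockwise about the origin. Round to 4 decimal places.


x' = -11*cos(165) - 15*sin(165) = 6.7429
y' = -11*sin(165) + 15*cos(165) = -17.3359

(6.7429, -17.3359)


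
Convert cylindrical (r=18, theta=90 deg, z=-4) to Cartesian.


x = 18 * cos(90) = 0
y = 18 * sin(90) = 18
z = -4

(0, 18, -4)


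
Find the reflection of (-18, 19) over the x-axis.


Reflection across x-axis: (x, y) -> (x, -y)
(-18, 19) -> (-18, -19)

(-18, -19)


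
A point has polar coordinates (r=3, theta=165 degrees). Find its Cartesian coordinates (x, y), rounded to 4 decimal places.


x = 3 * cos(165) = -2.8978
y = 3 * sin(165) = 0.7765

(-2.8978, 0.7765)


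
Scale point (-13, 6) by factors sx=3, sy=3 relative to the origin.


Scaling: (x*sx, y*sy) = (-13*3, 6*3) = (-39, 18)

(-39, 18)


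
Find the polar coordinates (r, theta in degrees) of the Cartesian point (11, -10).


r = sqrt(11^2 + (-10)^2) = 14.8661
theta = atan2(-10, 11) = 317.7263 degrees

r = 14.8661, theta = 317.7263 degrees


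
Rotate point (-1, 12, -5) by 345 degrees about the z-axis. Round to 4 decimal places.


x' = -1*cos(345) - 12*sin(345) = 2.1399
y' = -1*sin(345) + 12*cos(345) = 11.8499
z' = -5

(2.1399, 11.8499, -5)


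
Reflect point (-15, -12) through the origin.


Reflection through origin: (x, y) -> (-x, -y)
(-15, -12) -> (15, 12)

(15, 12)


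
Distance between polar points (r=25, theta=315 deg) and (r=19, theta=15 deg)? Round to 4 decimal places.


d = sqrt(r1^2 + r2^2 - 2*r1*r2*cos(t2-t1))
d = sqrt(25^2 + 19^2 - 2*25*19*cos(15-315)) = 22.6053

22.6053


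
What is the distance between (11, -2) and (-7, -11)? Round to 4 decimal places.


d = sqrt((-7-11)^2 + (-11--2)^2) = 20.1246

20.1246


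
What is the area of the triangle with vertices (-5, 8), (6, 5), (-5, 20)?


Area = |x1(y2-y3) + x2(y3-y1) + x3(y1-y2)| / 2
= |-5*(5-20) + 6*(20-8) + -5*(8-5)| / 2
= 66

66


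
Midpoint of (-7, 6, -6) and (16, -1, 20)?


Midpoint = ((-7+16)/2, (6+-1)/2, (-6+20)/2) = (4.5, 2.5, 7)

(4.5, 2.5, 7)


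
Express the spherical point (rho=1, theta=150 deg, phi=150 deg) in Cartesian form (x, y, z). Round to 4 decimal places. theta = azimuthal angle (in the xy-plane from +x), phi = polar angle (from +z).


x = 1 * sin(150) * cos(150) = -0.433
y = 1 * sin(150) * sin(150) = 0.25
z = 1 * cos(150) = -0.866

(-0.433, 0.25, -0.866)


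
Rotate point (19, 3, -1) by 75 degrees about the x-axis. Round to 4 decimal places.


x' = 19
y' = 3*cos(75) - -1*sin(75) = 1.7424
z' = 3*sin(75) + -1*cos(75) = 2.639

(19, 1.7424, 2.639)


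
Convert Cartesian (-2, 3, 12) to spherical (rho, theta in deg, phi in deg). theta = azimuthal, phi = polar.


rho = sqrt((-2)^2 + 3^2 + 12^2) = 12.53
theta = atan2(3, -2) = 123.6901 deg
phi = acos(12/12.53) = 16.7236 deg

rho = 12.53, theta = 123.6901 deg, phi = 16.7236 deg


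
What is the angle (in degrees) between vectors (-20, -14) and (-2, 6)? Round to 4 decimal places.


dot = -20*-2 + -14*6 = -44
|u| = 24.4131, |v| = 6.3246
cos(angle) = -0.285
angle = 106.5571 degrees

106.5571 degrees


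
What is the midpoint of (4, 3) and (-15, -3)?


Midpoint = ((4+-15)/2, (3+-3)/2) = (-5.5, 0)

(-5.5, 0)


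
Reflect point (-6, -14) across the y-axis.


Reflection across y-axis: (x, y) -> (-x, y)
(-6, -14) -> (6, -14)

(6, -14)


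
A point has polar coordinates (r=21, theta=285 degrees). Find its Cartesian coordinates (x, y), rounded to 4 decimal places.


x = 21 * cos(285) = 5.4352
y = 21 * sin(285) = -20.2844

(5.4352, -20.2844)


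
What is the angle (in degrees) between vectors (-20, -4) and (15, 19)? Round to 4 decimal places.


dot = -20*15 + -4*19 = -376
|u| = 20.3961, |v| = 24.2074
cos(angle) = -0.7615
angle = 139.6001 degrees

139.6001 degrees


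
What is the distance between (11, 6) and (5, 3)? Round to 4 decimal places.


d = sqrt((5-11)^2 + (3-6)^2) = 6.7082

6.7082


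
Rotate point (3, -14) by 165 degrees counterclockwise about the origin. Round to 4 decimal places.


x' = 3*cos(165) - -14*sin(165) = 0.7257
y' = 3*sin(165) + -14*cos(165) = 14.2994

(0.7257, 14.2994)


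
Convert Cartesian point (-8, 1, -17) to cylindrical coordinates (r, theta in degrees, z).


r = sqrt((-8)^2 + 1^2) = 8.0623
theta = atan2(1, -8) = 172.875 deg
z = -17

r = 8.0623, theta = 172.875 deg, z = -17


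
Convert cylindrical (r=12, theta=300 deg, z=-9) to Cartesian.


x = 12 * cos(300) = 6
y = 12 * sin(300) = -10.3923
z = -9

(6, -10.3923, -9)


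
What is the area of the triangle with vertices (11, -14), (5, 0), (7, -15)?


Area = |x1(y2-y3) + x2(y3-y1) + x3(y1-y2)| / 2
= |11*(0--15) + 5*(-15--14) + 7*(-14-0)| / 2
= 31

31


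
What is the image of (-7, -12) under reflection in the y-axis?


Reflection across y-axis: (x, y) -> (-x, y)
(-7, -12) -> (7, -12)

(7, -12)


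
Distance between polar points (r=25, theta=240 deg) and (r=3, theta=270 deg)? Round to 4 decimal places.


d = sqrt(r1^2 + r2^2 - 2*r1*r2*cos(t2-t1))
d = sqrt(25^2 + 3^2 - 2*25*3*cos(270-240)) = 22.4521

22.4521


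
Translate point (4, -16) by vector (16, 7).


Translation: (x+dx, y+dy) = (4+16, -16+7) = (20, -9)

(20, -9)


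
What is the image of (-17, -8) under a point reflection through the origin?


Reflection through origin: (x, y) -> (-x, -y)
(-17, -8) -> (17, 8)

(17, 8)


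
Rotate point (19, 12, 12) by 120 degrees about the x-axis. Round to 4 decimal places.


x' = 19
y' = 12*cos(120) - 12*sin(120) = -16.3923
z' = 12*sin(120) + 12*cos(120) = 4.3923

(19, -16.3923, 4.3923)


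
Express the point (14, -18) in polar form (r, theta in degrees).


r = sqrt(14^2 + (-18)^2) = 22.8035
theta = atan2(-18, 14) = 307.875 degrees

r = 22.8035, theta = 307.875 degrees


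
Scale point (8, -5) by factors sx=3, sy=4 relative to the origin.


Scaling: (x*sx, y*sy) = (8*3, -5*4) = (24, -20)

(24, -20)


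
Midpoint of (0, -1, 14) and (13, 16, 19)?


Midpoint = ((0+13)/2, (-1+16)/2, (14+19)/2) = (6.5, 7.5, 16.5)

(6.5, 7.5, 16.5)


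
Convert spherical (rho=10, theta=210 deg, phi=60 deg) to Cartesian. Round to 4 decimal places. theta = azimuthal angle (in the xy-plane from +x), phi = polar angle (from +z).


x = 10 * sin(60) * cos(210) = -7.5
y = 10 * sin(60) * sin(210) = -4.3301
z = 10 * cos(60) = 5

(-7.5, -4.3301, 5)


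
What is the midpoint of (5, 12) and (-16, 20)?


Midpoint = ((5+-16)/2, (12+20)/2) = (-5.5, 16)

(-5.5, 16)


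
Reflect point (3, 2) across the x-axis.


Reflection across x-axis: (x, y) -> (x, -y)
(3, 2) -> (3, -2)

(3, -2)


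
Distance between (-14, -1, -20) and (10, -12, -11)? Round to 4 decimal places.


d = sqrt((10--14)^2 + (-12--1)^2 + (-11--20)^2) = 27.8927

27.8927


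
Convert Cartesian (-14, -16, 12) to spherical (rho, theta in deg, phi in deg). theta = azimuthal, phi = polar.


rho = sqrt((-14)^2 + (-16)^2 + 12^2) = 24.4131
theta = atan2(-16, -14) = 228.8141 deg
phi = acos(12/24.4131) = 60.5582 deg

rho = 24.4131, theta = 228.8141 deg, phi = 60.5582 deg


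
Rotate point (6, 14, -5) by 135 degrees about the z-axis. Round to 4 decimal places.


x' = 6*cos(135) - 14*sin(135) = -14.1421
y' = 6*sin(135) + 14*cos(135) = -5.6569
z' = -5

(-14.1421, -5.6569, -5)


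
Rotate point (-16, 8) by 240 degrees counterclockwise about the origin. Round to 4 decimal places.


x' = -16*cos(240) - 8*sin(240) = 14.9282
y' = -16*sin(240) + 8*cos(240) = 9.8564

(14.9282, 9.8564)


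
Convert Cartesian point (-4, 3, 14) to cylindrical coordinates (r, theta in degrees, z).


r = sqrt((-4)^2 + 3^2) = 5
theta = atan2(3, -4) = 143.1301 deg
z = 14

r = 5, theta = 143.1301 deg, z = 14


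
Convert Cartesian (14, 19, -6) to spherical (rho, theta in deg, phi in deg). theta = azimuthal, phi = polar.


rho = sqrt(14^2 + 19^2 + (-6)^2) = 24.3516
theta = atan2(19, 14) = 53.6156 deg
phi = acos(-6/24.3516) = 104.264 deg

rho = 24.3516, theta = 53.6156 deg, phi = 104.264 deg


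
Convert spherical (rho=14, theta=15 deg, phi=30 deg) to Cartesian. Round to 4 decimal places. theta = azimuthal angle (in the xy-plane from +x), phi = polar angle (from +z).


x = 14 * sin(30) * cos(15) = 6.7615
y = 14 * sin(30) * sin(15) = 1.8117
z = 14 * cos(30) = 12.1244

(6.7615, 1.8117, 12.1244)


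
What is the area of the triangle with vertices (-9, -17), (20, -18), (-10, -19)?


Area = |x1(y2-y3) + x2(y3-y1) + x3(y1-y2)| / 2
= |-9*(-18--19) + 20*(-19--17) + -10*(-17--18)| / 2
= 29.5

29.5


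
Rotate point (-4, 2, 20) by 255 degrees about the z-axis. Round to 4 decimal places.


x' = -4*cos(255) - 2*sin(255) = 2.9671
y' = -4*sin(255) + 2*cos(255) = 3.3461
z' = 20

(2.9671, 3.3461, 20)


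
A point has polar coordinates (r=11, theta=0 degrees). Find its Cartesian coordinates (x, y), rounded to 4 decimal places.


x = 11 * cos(0) = 11
y = 11 * sin(0) = 0

(11, 0)


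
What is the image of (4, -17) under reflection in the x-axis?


Reflection across x-axis: (x, y) -> (x, -y)
(4, -17) -> (4, 17)

(4, 17)


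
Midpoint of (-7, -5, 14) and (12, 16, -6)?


Midpoint = ((-7+12)/2, (-5+16)/2, (14+-6)/2) = (2.5, 5.5, 4)

(2.5, 5.5, 4)


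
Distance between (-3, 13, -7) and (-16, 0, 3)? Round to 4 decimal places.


d = sqrt((-16--3)^2 + (0-13)^2 + (3--7)^2) = 20.9284

20.9284


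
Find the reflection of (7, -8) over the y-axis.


Reflection across y-axis: (x, y) -> (-x, y)
(7, -8) -> (-7, -8)

(-7, -8)


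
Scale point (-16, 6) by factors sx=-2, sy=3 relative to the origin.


Scaling: (x*sx, y*sy) = (-16*-2, 6*3) = (32, 18)

(32, 18)


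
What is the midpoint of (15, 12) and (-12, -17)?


Midpoint = ((15+-12)/2, (12+-17)/2) = (1.5, -2.5)

(1.5, -2.5)


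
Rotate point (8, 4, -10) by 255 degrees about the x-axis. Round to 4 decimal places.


x' = 8
y' = 4*cos(255) - -10*sin(255) = -10.6945
z' = 4*sin(255) + -10*cos(255) = -1.2755

(8, -10.6945, -1.2755)


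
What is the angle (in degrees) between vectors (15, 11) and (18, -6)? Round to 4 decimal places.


dot = 15*18 + 11*-6 = 204
|u| = 18.6011, |v| = 18.9737
cos(angle) = 0.578
angle = 54.6888 degrees

54.6888 degrees


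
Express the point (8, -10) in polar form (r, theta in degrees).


r = sqrt(8^2 + (-10)^2) = 12.8062
theta = atan2(-10, 8) = 308.6598 degrees

r = 12.8062, theta = 308.6598 degrees


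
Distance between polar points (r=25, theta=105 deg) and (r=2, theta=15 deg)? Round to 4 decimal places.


d = sqrt(r1^2 + r2^2 - 2*r1*r2*cos(t2-t1))
d = sqrt(25^2 + 2^2 - 2*25*2*cos(15-105)) = 25.0799

25.0799


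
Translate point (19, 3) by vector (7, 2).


Translation: (x+dx, y+dy) = (19+7, 3+2) = (26, 5)

(26, 5)


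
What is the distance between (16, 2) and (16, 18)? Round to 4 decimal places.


d = sqrt((16-16)^2 + (18-2)^2) = 16

16


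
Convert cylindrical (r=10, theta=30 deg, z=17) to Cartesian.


x = 10 * cos(30) = 8.6603
y = 10 * sin(30) = 5
z = 17

(8.6603, 5, 17)


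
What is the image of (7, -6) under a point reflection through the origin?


Reflection through origin: (x, y) -> (-x, -y)
(7, -6) -> (-7, 6)

(-7, 6)


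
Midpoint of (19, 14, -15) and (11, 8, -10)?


Midpoint = ((19+11)/2, (14+8)/2, (-15+-10)/2) = (15, 11, -12.5)

(15, 11, -12.5)


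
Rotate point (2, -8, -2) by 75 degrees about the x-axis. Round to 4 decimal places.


x' = 2
y' = -8*cos(75) - -2*sin(75) = -0.1387
z' = -8*sin(75) + -2*cos(75) = -8.245

(2, -0.1387, -8.245)


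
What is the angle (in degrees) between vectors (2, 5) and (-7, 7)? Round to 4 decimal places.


dot = 2*-7 + 5*7 = 21
|u| = 5.3852, |v| = 9.8995
cos(angle) = 0.3939
angle = 66.8014 degrees

66.8014 degrees


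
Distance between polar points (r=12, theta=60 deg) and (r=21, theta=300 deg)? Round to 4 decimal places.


d = sqrt(r1^2 + r2^2 - 2*r1*r2*cos(t2-t1))
d = sqrt(12^2 + 21^2 - 2*12*21*cos(300-60)) = 28.931

28.931


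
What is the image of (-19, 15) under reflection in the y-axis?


Reflection across y-axis: (x, y) -> (-x, y)
(-19, 15) -> (19, 15)

(19, 15)


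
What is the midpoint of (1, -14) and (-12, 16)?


Midpoint = ((1+-12)/2, (-14+16)/2) = (-5.5, 1)

(-5.5, 1)


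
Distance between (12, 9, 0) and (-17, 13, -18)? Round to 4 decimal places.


d = sqrt((-17-12)^2 + (13-9)^2 + (-18-0)^2) = 34.3657

34.3657


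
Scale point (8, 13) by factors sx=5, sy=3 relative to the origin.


Scaling: (x*sx, y*sy) = (8*5, 13*3) = (40, 39)

(40, 39)


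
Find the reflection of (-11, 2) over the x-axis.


Reflection across x-axis: (x, y) -> (x, -y)
(-11, 2) -> (-11, -2)

(-11, -2)


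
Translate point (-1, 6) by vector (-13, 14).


Translation: (x+dx, y+dy) = (-1+-13, 6+14) = (-14, 20)

(-14, 20)


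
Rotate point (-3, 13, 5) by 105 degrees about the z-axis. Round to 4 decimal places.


x' = -3*cos(105) - 13*sin(105) = -11.7806
y' = -3*sin(105) + 13*cos(105) = -6.2624
z' = 5

(-11.7806, -6.2624, 5)


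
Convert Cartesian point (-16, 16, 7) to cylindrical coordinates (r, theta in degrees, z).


r = sqrt((-16)^2 + 16^2) = 22.6274
theta = atan2(16, -16) = 135 deg
z = 7

r = 22.6274, theta = 135 deg, z = 7


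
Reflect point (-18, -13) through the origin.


Reflection through origin: (x, y) -> (-x, -y)
(-18, -13) -> (18, 13)

(18, 13)


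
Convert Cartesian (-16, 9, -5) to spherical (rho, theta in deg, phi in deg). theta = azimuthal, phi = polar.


rho = sqrt((-16)^2 + 9^2 + (-5)^2) = 19.0263
theta = atan2(9, -16) = 150.6422 deg
phi = acos(-5/19.0263) = 105.2359 deg

rho = 19.0263, theta = 150.6422 deg, phi = 105.2359 deg


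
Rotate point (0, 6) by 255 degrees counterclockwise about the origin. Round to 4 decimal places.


x' = 0*cos(255) - 6*sin(255) = 5.7956
y' = 0*sin(255) + 6*cos(255) = -1.5529

(5.7956, -1.5529)


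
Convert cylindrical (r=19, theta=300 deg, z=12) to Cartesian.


x = 19 * cos(300) = 9.5
y = 19 * sin(300) = -16.4545
z = 12

(9.5, -16.4545, 12)


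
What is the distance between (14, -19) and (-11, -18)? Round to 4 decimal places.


d = sqrt((-11-14)^2 + (-18--19)^2) = 25.02

25.02


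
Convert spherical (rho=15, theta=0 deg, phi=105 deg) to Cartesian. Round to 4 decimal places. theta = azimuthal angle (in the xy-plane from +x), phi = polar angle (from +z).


x = 15 * sin(105) * cos(0) = 14.4889
y = 15 * sin(105) * sin(0) = 0
z = 15 * cos(105) = -3.8823

(14.4889, 0, -3.8823)


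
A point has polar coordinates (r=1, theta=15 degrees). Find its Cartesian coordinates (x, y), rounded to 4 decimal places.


x = 1 * cos(15) = 0.9659
y = 1 * sin(15) = 0.2588

(0.9659, 0.2588)
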